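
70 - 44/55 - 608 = -2694/5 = -538.80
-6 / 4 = -3 / 2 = -1.50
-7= -7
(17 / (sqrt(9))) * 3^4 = 459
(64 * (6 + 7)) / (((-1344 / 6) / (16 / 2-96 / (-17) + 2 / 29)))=-25116 / 493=-50.95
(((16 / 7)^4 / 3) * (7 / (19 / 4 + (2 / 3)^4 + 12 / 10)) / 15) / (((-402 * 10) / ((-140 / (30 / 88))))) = 11534336 / 163476985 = 0.07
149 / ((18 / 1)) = 149 / 18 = 8.28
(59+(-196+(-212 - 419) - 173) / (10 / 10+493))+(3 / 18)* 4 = 42713 / 741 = 57.64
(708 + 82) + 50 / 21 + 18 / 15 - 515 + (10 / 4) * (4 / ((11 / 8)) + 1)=288.35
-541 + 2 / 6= -1622 / 3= -540.67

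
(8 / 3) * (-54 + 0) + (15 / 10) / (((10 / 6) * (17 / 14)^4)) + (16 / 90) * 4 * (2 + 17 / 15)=-7969287896 / 56376675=-141.36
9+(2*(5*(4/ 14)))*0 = 9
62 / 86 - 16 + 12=-141 / 43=-3.28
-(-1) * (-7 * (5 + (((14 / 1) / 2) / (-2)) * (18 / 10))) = 91 / 10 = 9.10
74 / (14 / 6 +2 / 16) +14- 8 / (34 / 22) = 39042 / 1003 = 38.93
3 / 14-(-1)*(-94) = -93.79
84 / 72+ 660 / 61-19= -2567 / 366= -7.01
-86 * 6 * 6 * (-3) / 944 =9.84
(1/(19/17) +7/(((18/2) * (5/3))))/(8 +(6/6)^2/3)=388/2375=0.16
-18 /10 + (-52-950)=-5019 /5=-1003.80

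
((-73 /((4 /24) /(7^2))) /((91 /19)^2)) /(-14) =79059 /1183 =66.83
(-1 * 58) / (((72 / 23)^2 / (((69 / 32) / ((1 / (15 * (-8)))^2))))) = -8821075 / 48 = -183772.40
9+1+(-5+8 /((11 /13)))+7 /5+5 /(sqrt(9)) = 2891 /165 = 17.52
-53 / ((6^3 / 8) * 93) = -53 / 2511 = -0.02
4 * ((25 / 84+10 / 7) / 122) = 145 / 2562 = 0.06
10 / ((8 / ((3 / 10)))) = 3 / 8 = 0.38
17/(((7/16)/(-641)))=-174352/7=-24907.43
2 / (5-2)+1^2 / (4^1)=11 / 12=0.92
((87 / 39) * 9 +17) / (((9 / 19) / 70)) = 641060 / 117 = 5479.15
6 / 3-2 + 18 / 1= 18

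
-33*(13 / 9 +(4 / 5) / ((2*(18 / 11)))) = -836 / 15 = -55.73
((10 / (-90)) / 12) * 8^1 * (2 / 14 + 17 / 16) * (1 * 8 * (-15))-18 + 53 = 320 / 7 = 45.71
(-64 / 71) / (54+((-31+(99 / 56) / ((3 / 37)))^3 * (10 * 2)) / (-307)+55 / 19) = -16389890048 / 1955795954403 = -0.01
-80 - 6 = -86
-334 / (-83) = 334 / 83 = 4.02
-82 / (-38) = 41 / 19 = 2.16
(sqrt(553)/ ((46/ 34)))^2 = 159817/ 529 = 302.11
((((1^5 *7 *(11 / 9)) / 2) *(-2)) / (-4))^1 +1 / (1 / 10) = 12.14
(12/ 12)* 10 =10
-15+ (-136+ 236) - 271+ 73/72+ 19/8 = -3287/18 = -182.61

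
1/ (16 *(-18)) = -1/ 288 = -0.00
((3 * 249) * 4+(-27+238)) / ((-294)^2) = 457 / 12348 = 0.04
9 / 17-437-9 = -7573 / 17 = -445.47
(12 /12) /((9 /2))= 2 /9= 0.22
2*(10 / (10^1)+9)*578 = 11560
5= 5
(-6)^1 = -6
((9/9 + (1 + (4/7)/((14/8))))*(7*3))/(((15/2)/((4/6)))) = 152/35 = 4.34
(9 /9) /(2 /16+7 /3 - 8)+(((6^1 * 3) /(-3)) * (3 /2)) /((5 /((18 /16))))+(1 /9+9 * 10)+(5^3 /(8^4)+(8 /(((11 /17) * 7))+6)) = 25807127551 /269660160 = 95.70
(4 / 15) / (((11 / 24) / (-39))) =-1248 / 55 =-22.69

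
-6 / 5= -1.20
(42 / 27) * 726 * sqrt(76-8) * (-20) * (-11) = 1490720 * sqrt(17) / 3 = 2048798.67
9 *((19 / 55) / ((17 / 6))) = 1026 / 935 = 1.10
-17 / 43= -0.40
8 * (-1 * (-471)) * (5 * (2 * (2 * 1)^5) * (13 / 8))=1959360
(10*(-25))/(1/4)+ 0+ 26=-974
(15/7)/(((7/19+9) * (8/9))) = 2565/9968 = 0.26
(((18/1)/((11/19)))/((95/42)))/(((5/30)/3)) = 13608/55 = 247.42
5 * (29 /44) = 145 /44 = 3.30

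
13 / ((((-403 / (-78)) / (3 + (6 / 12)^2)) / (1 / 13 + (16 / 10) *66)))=267891 / 310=864.16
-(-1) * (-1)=-1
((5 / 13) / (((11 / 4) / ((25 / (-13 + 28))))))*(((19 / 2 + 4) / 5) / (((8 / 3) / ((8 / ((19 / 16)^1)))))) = 4320 / 2717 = 1.59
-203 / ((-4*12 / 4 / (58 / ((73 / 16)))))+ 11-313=-19042 / 219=-86.95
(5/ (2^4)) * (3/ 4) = 15/ 64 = 0.23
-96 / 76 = -24 / 19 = -1.26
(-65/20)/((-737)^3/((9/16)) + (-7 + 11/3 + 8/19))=2223/486783714440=0.00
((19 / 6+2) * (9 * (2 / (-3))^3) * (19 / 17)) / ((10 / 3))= -1178 / 255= -4.62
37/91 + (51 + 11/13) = 4755/91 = 52.25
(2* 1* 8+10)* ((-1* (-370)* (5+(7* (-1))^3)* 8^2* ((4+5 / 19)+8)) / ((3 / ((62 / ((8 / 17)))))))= -6388196863360 / 57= -112073629181.75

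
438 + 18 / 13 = 5712 / 13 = 439.38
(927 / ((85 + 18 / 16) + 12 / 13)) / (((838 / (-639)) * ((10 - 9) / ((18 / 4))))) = -138610602 / 3793207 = -36.54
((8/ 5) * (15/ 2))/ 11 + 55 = 617/ 11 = 56.09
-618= -618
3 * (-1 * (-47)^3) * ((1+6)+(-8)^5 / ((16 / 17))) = -10841924421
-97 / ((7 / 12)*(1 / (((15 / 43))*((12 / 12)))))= -17460 / 301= -58.01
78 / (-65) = -6 / 5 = -1.20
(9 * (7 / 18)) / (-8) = -7 / 16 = -0.44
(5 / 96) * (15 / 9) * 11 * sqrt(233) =275 * sqrt(233) / 288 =14.58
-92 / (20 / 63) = -1449 / 5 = -289.80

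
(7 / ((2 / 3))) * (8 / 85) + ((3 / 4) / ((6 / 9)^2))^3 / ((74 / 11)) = 43864341 / 25763840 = 1.70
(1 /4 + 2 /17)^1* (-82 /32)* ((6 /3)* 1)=-1025 /544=-1.88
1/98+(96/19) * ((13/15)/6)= 20669/27930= 0.74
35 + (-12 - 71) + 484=436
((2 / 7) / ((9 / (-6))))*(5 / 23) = -20 / 483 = -0.04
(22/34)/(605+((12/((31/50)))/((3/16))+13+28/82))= 13981/15590904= 0.00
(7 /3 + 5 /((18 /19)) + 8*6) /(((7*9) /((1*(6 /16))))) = 0.33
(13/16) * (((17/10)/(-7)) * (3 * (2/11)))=-663/6160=-0.11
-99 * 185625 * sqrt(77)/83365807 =-18376875 * sqrt(77)/83365807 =-1.93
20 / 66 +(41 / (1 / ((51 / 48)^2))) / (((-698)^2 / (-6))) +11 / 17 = 33219063829 / 34985144832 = 0.95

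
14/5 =2.80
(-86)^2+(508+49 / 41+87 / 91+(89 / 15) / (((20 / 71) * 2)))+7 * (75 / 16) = 35591480503 / 4477200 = 7949.50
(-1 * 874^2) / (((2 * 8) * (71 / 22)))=-2100659 / 142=-14793.37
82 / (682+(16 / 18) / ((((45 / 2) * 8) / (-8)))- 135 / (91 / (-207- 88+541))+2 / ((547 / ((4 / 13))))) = 0.26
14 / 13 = 1.08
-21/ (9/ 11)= -77/ 3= -25.67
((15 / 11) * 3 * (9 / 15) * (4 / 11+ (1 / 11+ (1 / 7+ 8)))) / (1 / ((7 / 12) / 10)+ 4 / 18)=80433 / 66187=1.22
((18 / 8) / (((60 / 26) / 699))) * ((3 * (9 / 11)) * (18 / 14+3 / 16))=2208141 / 896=2464.44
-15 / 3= -5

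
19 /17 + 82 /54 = 2.64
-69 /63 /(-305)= 23 /6405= 0.00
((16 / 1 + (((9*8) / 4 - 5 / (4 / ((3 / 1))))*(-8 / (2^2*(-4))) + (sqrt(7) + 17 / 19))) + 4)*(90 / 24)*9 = 135*sqrt(7) / 4 + 574965 / 608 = 1034.96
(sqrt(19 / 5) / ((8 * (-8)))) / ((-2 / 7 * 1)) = 0.11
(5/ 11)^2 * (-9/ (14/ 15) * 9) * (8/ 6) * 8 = -162000/ 847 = -191.26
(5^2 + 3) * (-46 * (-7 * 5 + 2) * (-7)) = -297528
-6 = -6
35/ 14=5/ 2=2.50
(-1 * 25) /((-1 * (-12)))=-25 /12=-2.08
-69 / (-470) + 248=116629 / 470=248.15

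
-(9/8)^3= -729/512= -1.42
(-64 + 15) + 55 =6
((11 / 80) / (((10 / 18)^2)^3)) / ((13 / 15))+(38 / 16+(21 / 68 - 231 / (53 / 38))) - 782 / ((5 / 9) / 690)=-2844506567258497 / 2928250000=-971401.54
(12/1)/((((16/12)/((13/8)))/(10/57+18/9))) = 1209/38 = 31.82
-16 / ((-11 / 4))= 5.82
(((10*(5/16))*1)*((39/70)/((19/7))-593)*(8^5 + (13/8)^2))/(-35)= 1734487.79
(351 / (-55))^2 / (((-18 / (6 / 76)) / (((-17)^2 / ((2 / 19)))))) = -11868363 / 24200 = -490.43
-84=-84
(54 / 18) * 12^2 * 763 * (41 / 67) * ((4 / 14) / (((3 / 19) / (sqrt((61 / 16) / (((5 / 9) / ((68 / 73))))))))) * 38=1393898976 * sqrt(378505) / 24455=35067066.93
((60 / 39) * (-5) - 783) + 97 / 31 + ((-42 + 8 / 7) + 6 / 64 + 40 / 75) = -1120898399 / 1354080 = -827.79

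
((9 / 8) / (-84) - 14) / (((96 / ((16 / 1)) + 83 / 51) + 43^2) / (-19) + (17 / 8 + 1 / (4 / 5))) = 3041691 / 20477548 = 0.15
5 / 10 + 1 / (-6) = 1 / 3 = 0.33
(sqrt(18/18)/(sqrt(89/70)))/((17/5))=5 * sqrt(6230)/1513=0.26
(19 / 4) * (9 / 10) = 171 / 40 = 4.28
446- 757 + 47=-264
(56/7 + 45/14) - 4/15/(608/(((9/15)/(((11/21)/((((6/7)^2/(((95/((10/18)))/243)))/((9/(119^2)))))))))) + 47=39881042/694925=57.39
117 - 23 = 94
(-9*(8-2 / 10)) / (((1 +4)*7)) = -351 / 175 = -2.01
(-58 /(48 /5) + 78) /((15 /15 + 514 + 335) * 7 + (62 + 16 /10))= 8635 /721632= 0.01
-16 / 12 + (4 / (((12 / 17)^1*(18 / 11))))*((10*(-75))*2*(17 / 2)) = -44154.11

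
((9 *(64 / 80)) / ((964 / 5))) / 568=9 / 136888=0.00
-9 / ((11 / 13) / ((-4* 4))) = 1872 / 11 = 170.18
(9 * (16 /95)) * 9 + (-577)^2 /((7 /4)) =126522092 /665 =190258.78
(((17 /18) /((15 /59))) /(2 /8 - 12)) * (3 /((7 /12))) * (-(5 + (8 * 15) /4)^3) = 9829400 /141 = 69712.06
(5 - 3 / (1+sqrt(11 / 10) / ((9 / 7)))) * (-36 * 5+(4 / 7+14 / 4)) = 2647725 / 3794 - 66501 * sqrt(110) / 542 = -588.97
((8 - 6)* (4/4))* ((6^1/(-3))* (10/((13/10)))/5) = -80/13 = -6.15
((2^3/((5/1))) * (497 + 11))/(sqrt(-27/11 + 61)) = 2032 * sqrt(1771)/805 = 106.23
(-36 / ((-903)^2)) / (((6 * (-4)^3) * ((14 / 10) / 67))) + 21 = 1278561647 / 60883872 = 21.00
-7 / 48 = -0.15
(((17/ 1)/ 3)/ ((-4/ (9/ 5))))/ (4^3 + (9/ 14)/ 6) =-357/ 8975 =-0.04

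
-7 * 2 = -14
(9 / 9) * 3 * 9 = 27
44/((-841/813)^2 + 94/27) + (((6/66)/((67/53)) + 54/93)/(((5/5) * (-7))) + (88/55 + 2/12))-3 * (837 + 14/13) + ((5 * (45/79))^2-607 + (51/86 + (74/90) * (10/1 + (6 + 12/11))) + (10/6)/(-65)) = -699561956136983058932419/226603820809936685115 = -3087.16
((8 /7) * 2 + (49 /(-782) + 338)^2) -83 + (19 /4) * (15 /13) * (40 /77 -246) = 758614237429 /6726764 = 112775.51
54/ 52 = 27/ 26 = 1.04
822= 822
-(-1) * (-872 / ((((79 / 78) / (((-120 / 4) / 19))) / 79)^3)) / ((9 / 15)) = 18621420480000 / 6859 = 2714888537.69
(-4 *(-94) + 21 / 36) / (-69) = -4519 / 828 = -5.46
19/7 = 2.71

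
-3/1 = -3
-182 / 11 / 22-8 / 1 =-1059 / 121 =-8.75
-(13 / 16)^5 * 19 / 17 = -0.40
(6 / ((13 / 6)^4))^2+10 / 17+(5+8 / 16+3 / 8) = 725250703695 / 110939378056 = 6.54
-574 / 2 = -287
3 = 3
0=0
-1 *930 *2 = -1860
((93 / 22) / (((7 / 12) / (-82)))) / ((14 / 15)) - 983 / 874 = -300460417 / 471086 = -637.80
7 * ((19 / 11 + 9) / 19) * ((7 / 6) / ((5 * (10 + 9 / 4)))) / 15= 236 / 47025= 0.01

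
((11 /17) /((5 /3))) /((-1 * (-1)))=33 /85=0.39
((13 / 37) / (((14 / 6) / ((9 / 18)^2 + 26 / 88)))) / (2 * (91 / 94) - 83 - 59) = -10998 / 18754967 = -0.00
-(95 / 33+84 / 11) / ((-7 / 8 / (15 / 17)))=10.60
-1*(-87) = 87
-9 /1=-9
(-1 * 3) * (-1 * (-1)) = -3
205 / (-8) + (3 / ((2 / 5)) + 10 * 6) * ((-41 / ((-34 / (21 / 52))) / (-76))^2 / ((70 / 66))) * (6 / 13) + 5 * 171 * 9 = 1800093650325439 / 234711872512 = 7669.38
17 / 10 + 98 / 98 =27 / 10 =2.70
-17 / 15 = -1.13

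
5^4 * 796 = 497500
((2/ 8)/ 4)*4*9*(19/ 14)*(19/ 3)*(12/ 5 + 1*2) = 11913/ 140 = 85.09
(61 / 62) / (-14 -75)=-0.01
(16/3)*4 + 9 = 91/3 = 30.33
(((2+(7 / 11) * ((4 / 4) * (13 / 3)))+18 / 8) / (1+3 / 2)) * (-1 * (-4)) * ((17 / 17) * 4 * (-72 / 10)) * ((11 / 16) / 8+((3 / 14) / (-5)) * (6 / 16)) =-34743 / 1540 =-22.56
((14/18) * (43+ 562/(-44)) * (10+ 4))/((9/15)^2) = 814625/891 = 914.28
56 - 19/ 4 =205/ 4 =51.25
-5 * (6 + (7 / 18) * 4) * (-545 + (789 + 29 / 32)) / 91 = -666145 / 6552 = -101.67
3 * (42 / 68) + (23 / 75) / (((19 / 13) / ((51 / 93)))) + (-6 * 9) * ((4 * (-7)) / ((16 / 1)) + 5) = -130318189 / 750975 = -173.53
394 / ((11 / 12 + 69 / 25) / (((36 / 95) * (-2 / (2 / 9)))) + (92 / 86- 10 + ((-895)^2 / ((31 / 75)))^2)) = 0.00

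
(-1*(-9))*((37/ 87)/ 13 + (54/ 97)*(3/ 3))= 193989/ 36569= 5.30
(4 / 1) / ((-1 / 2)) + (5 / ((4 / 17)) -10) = 13 / 4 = 3.25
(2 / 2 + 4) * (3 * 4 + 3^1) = 75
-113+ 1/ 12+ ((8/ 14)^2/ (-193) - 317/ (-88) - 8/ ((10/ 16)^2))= -8101378451/ 62416200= -129.80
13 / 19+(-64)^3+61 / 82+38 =-408358923 / 1558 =-262104.57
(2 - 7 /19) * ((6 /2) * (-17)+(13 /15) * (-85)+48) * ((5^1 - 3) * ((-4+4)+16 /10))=-22816 /57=-400.28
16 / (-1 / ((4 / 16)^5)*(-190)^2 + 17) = -16 / 36966383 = -0.00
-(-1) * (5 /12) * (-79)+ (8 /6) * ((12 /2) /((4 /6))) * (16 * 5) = 11125 /12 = 927.08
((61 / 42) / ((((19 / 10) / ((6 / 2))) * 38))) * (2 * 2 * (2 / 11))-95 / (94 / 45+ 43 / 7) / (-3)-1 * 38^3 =-54868.11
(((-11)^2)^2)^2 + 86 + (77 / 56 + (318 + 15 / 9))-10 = 5144622673 / 24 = 214359278.04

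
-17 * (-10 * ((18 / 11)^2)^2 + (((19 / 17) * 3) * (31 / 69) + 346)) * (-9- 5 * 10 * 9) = 2152117.13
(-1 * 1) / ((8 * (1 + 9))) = -1 / 80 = -0.01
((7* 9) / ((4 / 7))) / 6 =147 / 8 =18.38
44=44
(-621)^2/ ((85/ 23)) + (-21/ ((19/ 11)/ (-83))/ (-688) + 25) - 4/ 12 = 347913175253/ 3333360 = 104373.12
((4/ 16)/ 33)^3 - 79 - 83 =-372594815/ 2299968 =-162.00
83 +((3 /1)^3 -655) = -545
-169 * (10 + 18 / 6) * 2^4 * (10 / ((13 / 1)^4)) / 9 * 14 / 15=-1.28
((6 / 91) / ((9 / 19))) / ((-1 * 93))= -38 / 25389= -0.00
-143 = -143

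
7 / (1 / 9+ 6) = 63 / 55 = 1.15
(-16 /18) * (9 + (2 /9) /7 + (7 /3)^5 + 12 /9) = -1082240 /15309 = -70.69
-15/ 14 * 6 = -45/ 7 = -6.43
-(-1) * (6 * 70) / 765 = 28 / 51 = 0.55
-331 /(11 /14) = -421.27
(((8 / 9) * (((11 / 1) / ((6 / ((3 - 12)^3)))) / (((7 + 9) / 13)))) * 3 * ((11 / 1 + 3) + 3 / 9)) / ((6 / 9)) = -498069 / 8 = -62258.62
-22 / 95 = -0.23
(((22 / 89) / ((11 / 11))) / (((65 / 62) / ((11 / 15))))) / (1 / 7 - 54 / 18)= -26257 / 433875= -0.06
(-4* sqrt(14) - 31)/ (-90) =2* sqrt(14)/ 45 + 31/ 90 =0.51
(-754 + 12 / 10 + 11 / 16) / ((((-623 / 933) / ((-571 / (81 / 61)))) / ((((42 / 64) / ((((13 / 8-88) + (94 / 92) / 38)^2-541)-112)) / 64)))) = -124469229131620601 / 170496541891791360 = -0.73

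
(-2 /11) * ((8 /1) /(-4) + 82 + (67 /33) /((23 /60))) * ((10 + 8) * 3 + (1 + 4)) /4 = -636610 /2783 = -228.75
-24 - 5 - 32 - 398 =-459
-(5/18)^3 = -125/5832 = -0.02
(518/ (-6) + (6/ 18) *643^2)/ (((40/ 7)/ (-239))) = -23042229/ 4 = -5760557.25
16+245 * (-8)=-1944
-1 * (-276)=276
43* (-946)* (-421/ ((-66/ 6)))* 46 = -71615468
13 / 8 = 1.62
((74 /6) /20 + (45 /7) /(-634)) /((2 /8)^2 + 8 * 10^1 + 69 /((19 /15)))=6137228 /1361323215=0.00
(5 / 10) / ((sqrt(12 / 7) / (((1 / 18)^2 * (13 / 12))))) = 13 * sqrt(21) / 46656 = 0.00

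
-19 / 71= -0.27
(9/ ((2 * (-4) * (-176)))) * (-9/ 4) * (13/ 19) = -1053/ 107008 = -0.01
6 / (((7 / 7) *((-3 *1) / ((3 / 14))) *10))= -3 / 70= -0.04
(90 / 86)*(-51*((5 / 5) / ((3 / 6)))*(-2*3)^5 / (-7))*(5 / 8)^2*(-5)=69710625 / 301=231596.76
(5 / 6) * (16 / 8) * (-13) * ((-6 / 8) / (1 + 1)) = 65 / 8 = 8.12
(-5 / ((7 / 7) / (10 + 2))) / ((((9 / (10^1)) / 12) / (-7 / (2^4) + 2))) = -1250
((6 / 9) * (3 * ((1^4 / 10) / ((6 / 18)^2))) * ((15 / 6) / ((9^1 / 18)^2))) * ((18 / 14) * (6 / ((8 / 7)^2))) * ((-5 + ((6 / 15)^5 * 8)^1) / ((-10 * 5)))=10.46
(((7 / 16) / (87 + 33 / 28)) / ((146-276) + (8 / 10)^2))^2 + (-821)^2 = 286375821382956721 / 424864097856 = 674041.00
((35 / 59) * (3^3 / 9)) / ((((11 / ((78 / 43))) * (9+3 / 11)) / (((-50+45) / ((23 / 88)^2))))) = -52852800 / 22815241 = -2.32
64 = 64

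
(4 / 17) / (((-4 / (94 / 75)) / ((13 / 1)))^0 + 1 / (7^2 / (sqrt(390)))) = 0.17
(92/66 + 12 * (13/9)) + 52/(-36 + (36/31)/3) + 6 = 70639/3036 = 23.27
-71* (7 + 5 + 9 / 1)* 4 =-5964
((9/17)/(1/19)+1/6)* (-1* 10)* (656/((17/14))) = -47894560/867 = -55241.71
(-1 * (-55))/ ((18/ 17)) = 935/ 18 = 51.94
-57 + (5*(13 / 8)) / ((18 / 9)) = -847 / 16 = -52.94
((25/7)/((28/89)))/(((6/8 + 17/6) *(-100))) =-267/8428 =-0.03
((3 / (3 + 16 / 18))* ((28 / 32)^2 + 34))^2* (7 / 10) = 503.49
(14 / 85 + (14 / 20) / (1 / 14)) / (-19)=-847 / 1615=-0.52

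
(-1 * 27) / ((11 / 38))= -1026 / 11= -93.27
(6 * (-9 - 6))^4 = 65610000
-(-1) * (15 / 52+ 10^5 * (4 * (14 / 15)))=58240045 / 156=373333.62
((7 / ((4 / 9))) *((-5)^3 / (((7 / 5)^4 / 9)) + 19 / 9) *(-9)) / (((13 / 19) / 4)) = 1074308526 / 4459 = 240930.37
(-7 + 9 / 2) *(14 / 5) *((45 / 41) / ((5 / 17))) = -1071 / 41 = -26.12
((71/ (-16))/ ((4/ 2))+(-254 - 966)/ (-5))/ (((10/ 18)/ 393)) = 27365769/ 160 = 171036.06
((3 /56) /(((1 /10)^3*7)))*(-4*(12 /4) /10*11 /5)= -990 /49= -20.20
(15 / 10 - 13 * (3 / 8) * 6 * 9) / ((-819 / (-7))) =-349 / 156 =-2.24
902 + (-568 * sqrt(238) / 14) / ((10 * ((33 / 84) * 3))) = 902 -568 * sqrt(238) / 165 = 848.89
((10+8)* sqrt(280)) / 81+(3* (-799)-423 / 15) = -12126 / 5+4* sqrt(70) / 9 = -2421.48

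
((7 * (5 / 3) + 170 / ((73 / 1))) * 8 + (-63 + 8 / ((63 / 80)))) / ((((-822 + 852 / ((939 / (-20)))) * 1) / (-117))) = 8.23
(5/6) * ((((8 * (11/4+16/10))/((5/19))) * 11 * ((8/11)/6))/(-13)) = -2204/195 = -11.30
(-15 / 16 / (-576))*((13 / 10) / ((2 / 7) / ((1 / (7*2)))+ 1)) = 0.00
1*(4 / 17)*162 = 648 / 17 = 38.12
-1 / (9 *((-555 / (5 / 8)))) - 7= -55943 / 7992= -7.00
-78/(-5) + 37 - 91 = -38.40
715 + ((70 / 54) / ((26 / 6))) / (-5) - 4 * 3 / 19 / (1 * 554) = 440238722 / 615771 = 714.94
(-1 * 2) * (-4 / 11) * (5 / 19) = 40 / 209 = 0.19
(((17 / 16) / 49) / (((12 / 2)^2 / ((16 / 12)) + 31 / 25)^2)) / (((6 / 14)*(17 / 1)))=625 / 167474496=0.00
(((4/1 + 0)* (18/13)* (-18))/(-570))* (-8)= -1728/1235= -1.40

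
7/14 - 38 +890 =1705/2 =852.50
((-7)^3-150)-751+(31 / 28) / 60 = -2089889 / 1680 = -1243.98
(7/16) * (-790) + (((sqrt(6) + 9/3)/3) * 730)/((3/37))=27010 * sqrt(6)/9 + 207785/24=16008.90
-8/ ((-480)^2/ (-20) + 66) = 4/ 5727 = 0.00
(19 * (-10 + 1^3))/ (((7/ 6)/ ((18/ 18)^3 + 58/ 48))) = -9063/ 28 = -323.68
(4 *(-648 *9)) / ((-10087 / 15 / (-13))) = -4548960 / 10087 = -450.97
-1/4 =-0.25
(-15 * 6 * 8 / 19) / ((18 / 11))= -440 / 19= -23.16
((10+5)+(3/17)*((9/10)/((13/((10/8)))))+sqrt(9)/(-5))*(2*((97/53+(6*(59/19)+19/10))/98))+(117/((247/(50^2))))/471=889567470723/97831661200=9.09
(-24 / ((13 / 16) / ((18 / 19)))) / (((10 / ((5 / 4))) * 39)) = -288 / 3211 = -0.09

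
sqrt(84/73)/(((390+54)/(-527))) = -527*sqrt(1533)/16206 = -1.27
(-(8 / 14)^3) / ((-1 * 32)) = 2 / 343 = 0.01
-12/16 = -3/4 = -0.75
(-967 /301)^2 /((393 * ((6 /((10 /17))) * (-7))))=-4675445 /12711410901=-0.00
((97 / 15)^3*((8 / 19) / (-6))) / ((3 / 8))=-29205536 / 577125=-50.61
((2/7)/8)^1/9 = 1/252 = 0.00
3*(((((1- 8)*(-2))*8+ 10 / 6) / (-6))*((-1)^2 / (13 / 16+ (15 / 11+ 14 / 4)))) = -30008 / 2997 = -10.01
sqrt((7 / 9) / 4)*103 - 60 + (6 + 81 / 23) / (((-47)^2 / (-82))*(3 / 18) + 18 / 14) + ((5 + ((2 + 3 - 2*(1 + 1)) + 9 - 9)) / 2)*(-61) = -62428851 / 253805 + 103*sqrt(7) / 6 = -200.55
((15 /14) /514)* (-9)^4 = 98415 /7196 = 13.68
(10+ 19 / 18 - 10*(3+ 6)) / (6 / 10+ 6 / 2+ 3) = -7105 / 594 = -11.96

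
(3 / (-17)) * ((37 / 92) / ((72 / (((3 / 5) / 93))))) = -37 / 5818080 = -0.00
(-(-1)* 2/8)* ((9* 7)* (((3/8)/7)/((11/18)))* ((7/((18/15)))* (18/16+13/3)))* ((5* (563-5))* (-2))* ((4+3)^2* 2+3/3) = -1554246225/64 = -24285097.27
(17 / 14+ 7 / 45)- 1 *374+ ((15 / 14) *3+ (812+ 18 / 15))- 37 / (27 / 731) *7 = -6207139 / 945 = -6568.40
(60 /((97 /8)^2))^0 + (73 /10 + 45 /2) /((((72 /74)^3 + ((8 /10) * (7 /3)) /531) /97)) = 1166588913061 /373033324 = 3127.30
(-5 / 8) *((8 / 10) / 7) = -1 / 14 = -0.07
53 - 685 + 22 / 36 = -11365 / 18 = -631.39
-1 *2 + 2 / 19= -36 / 19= -1.89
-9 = -9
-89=-89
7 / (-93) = -7 / 93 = -0.08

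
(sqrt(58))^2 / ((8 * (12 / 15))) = 145 / 16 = 9.06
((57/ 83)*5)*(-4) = -13.73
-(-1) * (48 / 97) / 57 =16 / 1843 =0.01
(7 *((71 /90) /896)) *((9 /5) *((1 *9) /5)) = 639 /32000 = 0.02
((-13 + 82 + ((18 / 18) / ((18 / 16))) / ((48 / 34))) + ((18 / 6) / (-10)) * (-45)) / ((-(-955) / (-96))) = -8.36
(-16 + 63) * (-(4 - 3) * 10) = -470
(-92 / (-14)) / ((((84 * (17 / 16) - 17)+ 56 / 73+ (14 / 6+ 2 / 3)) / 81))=362664 / 51793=7.00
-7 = -7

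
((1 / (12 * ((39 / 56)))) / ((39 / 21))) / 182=7 / 19773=0.00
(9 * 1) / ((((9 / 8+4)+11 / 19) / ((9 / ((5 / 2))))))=8208 / 1445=5.68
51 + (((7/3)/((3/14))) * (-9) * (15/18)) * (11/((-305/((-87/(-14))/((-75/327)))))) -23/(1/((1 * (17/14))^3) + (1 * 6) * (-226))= -292326737299/10155408100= -28.79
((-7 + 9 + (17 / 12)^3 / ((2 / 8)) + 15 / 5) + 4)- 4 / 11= 95083 / 4752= 20.01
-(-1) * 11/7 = 11/7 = 1.57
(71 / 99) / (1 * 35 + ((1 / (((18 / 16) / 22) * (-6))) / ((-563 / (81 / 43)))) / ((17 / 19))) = 29220263 / 1426527729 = 0.02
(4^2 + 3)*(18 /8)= 171 /4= 42.75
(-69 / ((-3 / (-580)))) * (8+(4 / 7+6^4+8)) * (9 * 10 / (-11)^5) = 11031112800 / 1127357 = 9784.93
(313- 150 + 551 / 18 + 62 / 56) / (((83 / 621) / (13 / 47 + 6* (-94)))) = -12815105385 / 15604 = -821270.53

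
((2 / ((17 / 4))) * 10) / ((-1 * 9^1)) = -80 / 153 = -0.52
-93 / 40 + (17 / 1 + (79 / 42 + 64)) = 80.56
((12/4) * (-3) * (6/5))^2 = 2916/25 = 116.64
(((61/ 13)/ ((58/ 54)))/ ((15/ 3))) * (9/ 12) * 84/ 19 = 2.90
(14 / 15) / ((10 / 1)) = 7 / 75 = 0.09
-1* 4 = -4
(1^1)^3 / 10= 1 / 10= 0.10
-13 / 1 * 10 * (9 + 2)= -1430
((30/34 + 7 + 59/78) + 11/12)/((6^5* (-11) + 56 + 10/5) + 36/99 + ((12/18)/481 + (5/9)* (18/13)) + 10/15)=-10313787/92259932144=-0.00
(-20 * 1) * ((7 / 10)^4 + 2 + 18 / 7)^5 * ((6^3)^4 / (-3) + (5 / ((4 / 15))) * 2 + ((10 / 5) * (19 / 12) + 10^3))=1572420425358501516943286690965304283 / 42017500000000000000000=37422988644219.71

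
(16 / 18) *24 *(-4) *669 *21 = -1198848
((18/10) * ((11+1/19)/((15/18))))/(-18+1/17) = -38556/28975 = -1.33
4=4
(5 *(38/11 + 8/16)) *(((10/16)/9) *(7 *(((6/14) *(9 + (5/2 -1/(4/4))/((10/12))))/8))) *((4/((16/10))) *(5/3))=32625/1408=23.17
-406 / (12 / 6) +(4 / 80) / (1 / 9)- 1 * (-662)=9189 / 20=459.45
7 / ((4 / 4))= 7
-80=-80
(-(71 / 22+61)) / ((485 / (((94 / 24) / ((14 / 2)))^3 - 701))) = 5928629447 / 63880320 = 92.81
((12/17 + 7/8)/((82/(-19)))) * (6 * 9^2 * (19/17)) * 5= -94302225/94792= -994.83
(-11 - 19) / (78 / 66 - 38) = 22 / 27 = 0.81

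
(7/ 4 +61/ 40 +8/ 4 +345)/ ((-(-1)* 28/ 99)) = 1387089/ 1120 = 1238.47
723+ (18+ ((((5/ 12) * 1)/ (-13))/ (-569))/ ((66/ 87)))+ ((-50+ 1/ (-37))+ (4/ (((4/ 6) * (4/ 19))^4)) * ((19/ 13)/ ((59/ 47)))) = 6926094962824393/ 545661422592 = 12693.03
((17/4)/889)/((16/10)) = 85/28448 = 0.00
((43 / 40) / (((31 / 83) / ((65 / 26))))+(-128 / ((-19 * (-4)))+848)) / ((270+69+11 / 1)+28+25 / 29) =2.25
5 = 5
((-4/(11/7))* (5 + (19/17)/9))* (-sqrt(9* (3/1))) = 21952* sqrt(3)/561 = 67.78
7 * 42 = 294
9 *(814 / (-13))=-7326 / 13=-563.54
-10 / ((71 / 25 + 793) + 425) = -250 / 30521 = -0.01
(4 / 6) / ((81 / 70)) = 140 / 243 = 0.58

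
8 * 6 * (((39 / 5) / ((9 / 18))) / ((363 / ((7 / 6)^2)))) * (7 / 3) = 35672 / 5445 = 6.55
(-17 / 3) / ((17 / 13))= -4.33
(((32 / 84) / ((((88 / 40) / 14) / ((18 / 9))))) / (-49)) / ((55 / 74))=-2368 / 17787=-0.13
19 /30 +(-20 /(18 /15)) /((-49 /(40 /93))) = 106583 /136710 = 0.78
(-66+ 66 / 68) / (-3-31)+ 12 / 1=16083 / 1156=13.91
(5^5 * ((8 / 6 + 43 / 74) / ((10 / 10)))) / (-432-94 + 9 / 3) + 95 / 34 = -8531545 / 986901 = -8.64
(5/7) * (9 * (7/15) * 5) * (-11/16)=-165/16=-10.31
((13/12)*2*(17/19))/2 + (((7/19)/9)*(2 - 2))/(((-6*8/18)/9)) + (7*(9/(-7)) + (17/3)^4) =6298159/6156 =1023.09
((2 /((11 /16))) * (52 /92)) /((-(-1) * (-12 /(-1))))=104 /759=0.14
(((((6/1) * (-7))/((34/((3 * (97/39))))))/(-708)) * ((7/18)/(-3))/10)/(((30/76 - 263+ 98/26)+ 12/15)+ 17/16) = 90307/137511820557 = 0.00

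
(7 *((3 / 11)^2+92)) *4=311948 / 121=2578.08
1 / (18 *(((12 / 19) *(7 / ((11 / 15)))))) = 209 / 22680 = 0.01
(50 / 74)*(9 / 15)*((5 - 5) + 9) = 135 / 37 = 3.65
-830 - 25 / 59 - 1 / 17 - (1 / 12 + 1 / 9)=-29994085 / 36108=-830.68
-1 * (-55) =55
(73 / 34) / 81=73 / 2754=0.03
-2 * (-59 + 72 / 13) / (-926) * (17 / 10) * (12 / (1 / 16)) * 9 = -2041632 / 6019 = -339.20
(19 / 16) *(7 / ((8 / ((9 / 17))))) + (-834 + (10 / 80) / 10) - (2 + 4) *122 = -17031959 / 10880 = -1565.44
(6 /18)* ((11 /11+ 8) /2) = 3 /2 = 1.50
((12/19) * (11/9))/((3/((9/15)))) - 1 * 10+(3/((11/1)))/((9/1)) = -10257/1045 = -9.82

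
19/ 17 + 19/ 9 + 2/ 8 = 2129/ 612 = 3.48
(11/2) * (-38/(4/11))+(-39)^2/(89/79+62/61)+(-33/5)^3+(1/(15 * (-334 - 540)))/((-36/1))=-807829010521/5297751000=-152.49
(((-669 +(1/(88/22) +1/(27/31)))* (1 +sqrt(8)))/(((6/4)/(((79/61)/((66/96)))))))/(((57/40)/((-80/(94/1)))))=72908531200/145606329 +145817062400* sqrt(2)/145606329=1916.98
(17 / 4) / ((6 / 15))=85 / 8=10.62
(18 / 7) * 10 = 180 / 7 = 25.71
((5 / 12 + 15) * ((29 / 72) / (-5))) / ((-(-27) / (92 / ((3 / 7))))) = -172753 / 17496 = -9.87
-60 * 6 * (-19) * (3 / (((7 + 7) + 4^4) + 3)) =75.16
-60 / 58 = -30 / 29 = -1.03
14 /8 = 7 /4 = 1.75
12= 12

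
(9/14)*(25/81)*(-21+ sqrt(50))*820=-10250/3+ 51250*sqrt(2)/63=-2266.22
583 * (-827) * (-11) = 5303551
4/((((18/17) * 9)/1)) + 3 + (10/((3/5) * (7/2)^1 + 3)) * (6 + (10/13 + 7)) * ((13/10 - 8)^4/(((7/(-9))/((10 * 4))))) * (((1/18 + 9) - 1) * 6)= -16945923567463/125307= -135235250.76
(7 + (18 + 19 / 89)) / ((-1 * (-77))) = 204 / 623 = 0.33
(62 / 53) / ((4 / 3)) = 93 / 106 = 0.88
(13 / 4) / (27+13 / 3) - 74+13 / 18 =-247621 / 3384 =-73.17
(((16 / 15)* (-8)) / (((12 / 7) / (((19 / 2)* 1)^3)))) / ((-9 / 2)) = 384104 / 405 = 948.40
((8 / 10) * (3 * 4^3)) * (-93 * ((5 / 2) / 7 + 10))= -1035648 / 7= -147949.71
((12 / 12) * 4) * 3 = 12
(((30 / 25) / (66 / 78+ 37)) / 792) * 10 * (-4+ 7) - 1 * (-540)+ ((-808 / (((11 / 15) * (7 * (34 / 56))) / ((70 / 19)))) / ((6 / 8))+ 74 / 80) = -732.59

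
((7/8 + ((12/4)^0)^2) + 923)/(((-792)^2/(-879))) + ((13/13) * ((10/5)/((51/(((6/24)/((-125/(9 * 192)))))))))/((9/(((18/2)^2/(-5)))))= -18698363107/17772480000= -1.05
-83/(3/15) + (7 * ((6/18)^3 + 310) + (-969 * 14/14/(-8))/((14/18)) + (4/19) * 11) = 54965489/28728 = 1913.31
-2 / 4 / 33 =-0.02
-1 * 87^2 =-7569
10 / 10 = 1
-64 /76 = -16 /19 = -0.84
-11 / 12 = -0.92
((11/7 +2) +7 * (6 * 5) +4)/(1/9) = 13707/7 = 1958.14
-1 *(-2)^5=32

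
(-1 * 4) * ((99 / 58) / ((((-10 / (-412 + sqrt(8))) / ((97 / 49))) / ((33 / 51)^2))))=-231.55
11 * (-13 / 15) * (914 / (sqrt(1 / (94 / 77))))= -11882 * sqrt(7238) / 105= -9627.41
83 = 83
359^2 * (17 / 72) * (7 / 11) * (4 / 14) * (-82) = -89830057 / 198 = -453687.16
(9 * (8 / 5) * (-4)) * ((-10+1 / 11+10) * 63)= -18144 / 55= -329.89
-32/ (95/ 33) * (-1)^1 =1056/ 95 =11.12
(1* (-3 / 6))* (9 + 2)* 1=-11 / 2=-5.50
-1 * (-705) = 705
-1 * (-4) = 4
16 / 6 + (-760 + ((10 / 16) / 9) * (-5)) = -54553 / 72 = -757.68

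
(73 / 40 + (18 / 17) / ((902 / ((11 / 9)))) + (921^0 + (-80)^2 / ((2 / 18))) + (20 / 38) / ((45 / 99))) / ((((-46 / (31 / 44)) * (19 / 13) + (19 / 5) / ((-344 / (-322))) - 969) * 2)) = -528776804111491 / 19476501447716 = -27.15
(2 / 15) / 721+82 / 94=0.87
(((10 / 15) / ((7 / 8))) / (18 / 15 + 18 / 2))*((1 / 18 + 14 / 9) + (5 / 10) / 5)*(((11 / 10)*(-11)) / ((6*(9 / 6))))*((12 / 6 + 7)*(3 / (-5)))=10648 / 11475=0.93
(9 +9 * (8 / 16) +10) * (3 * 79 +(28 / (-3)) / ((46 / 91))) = 708713 / 138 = 5135.60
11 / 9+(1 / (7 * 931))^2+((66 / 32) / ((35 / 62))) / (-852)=5288591749117 / 4342264587360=1.22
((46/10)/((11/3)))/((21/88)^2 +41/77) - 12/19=1.50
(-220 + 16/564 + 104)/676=-4088/23829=-0.17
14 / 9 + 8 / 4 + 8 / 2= 68 / 9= 7.56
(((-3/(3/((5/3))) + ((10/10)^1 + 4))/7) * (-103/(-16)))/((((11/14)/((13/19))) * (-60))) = -1339/30096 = -0.04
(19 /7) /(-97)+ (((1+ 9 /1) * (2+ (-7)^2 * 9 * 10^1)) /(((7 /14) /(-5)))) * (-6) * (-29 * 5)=-260630076019 /679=-383844000.03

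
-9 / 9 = -1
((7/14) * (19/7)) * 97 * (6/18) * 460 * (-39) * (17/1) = -93679690/7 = -13382812.86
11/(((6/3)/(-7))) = -77/2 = -38.50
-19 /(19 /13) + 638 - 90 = 535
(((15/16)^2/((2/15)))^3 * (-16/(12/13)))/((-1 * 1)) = 166587890625/33554432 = 4964.71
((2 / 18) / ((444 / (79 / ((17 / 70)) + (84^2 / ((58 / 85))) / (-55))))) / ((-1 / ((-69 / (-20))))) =-8561497 / 72234360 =-0.12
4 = 4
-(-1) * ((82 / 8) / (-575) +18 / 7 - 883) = -14175187 / 16100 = -880.45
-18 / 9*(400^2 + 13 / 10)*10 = -3200026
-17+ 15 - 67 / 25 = -117 / 25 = -4.68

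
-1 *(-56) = 56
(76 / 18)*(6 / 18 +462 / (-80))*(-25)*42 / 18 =434245 / 324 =1340.26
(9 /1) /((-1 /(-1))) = 9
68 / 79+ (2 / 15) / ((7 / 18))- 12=-29852 / 2765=-10.80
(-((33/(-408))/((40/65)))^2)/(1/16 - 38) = 20449/44908288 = 0.00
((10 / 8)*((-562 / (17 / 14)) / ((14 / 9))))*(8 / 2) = -25290 / 17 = -1487.65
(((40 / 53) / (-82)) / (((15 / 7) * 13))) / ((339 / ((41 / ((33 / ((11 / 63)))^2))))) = -4 / 3575738439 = -0.00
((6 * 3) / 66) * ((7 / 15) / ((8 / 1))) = 7 / 440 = 0.02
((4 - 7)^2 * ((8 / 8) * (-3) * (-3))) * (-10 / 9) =-90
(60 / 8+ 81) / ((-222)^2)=59 / 32856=0.00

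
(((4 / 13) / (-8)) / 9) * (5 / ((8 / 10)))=-25 / 936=-0.03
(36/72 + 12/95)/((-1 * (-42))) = 17/1140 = 0.01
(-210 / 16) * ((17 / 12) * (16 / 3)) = -595 / 6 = -99.17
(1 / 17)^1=1 / 17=0.06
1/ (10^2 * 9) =1/ 900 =0.00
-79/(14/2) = -79/7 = -11.29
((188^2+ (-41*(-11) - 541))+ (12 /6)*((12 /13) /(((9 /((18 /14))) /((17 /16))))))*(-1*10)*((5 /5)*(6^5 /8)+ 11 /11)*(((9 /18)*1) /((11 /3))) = -13377941715 /286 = -46776019.98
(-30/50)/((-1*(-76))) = -3/380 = -0.01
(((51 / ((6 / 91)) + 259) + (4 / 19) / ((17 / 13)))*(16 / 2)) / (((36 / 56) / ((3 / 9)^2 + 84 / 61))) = 1606374392 / 83997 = 19124.19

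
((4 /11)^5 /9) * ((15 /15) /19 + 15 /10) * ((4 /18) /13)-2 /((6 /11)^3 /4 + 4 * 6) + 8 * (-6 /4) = -207633779437433 /17183711854881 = -12.08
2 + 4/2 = 4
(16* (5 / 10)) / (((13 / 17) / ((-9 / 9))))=-10.46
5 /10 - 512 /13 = -1011 /26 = -38.88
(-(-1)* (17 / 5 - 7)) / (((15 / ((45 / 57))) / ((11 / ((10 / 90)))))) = -1782 / 95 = -18.76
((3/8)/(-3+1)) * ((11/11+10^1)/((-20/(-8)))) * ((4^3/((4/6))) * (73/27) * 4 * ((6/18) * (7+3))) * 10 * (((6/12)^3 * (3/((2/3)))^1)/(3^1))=-5353.33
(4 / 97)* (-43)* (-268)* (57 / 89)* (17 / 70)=22333512 / 302155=73.91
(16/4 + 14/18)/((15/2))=0.64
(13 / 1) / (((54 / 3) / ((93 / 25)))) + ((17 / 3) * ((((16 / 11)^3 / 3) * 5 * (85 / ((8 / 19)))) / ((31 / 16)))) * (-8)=-449772835451 / 18567450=-24223.73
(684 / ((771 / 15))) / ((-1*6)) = -570 / 257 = -2.22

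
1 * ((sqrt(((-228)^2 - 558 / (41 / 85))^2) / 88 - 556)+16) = 67797 / 1804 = 37.58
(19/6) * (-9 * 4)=-114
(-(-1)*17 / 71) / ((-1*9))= -17 / 639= -0.03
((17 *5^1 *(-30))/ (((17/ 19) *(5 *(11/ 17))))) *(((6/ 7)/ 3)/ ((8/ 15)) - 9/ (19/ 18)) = 7038.99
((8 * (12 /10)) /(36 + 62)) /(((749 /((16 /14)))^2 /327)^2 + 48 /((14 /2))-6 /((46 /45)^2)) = 5560609112064 /97935798355792468085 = 0.00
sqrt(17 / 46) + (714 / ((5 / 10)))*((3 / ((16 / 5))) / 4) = 335.30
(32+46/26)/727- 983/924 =-8884697/8732724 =-1.02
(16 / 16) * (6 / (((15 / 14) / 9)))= 252 / 5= 50.40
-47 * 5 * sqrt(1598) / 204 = -235 * sqrt(1598) / 204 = -46.05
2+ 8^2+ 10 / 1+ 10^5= 100076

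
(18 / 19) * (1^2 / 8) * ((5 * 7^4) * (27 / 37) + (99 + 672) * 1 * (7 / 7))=1586979 / 1406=1128.72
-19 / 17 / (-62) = 19 / 1054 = 0.02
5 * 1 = 5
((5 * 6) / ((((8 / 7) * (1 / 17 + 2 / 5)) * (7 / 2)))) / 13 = 425 / 338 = 1.26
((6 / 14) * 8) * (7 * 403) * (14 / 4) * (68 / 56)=41106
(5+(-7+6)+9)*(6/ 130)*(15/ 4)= 9/ 4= 2.25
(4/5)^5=1024/3125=0.33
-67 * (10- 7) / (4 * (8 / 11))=-2211 / 32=-69.09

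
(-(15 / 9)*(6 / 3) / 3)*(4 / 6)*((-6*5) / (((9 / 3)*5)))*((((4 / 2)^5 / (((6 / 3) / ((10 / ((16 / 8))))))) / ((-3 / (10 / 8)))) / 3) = -4000 / 243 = -16.46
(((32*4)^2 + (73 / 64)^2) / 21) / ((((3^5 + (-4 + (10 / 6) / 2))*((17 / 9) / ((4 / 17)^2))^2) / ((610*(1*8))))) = 3316112276130 / 243137732537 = 13.64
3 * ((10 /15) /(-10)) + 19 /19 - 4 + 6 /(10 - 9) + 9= 59 /5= 11.80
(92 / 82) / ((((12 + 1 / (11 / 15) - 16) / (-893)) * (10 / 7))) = 1581503 / 5945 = 266.02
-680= -680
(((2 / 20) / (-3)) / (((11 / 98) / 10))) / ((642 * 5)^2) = -49 / 170017650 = -0.00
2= 2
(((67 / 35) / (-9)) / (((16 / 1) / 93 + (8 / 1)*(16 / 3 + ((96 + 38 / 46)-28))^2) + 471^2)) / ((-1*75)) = 1098733 / 102992702649375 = 0.00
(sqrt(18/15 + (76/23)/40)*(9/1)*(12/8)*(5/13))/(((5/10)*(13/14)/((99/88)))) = 8505*sqrt(2714)/31096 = 14.25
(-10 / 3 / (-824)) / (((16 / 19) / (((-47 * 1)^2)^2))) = 463569695 / 19776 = 23441.02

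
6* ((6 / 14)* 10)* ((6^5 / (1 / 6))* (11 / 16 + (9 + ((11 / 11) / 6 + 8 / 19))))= 1639550160 / 133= 12327444.81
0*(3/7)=0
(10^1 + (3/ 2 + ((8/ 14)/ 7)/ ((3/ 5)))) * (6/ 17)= 3421/ 833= 4.11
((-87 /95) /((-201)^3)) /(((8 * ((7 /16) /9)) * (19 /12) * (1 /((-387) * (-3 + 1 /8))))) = 774387 /3800140505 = 0.00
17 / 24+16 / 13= 605 / 312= 1.94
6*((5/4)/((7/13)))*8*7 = 780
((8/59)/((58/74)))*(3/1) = 888/1711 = 0.52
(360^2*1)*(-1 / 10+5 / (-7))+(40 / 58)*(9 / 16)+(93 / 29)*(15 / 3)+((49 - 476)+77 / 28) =-21505669 / 203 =-105939.26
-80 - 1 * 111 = -191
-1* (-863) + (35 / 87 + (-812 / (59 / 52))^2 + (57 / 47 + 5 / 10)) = 14604907352519 / 28467618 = 513035.81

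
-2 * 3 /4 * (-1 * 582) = 873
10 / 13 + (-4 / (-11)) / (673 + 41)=39296 / 51051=0.77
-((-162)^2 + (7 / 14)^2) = -104977 / 4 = -26244.25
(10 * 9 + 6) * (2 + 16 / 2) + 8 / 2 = 964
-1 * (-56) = 56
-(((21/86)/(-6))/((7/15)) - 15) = 2595/172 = 15.09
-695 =-695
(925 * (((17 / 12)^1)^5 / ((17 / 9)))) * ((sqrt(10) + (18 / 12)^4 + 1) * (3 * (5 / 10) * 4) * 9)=77256925 * sqrt(10) / 512 + 7493921725 / 8192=1391949.13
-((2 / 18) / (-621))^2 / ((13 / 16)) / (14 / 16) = -0.00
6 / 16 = 3 / 8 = 0.38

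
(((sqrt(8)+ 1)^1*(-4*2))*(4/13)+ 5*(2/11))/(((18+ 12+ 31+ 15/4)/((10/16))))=-160*sqrt(2)/3367 - 15/1001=-0.08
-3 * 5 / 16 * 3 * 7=-315 / 16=-19.69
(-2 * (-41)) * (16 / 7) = 1312 / 7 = 187.43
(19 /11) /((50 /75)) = 57 /22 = 2.59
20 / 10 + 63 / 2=67 / 2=33.50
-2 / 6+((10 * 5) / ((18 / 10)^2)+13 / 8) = 10837 / 648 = 16.72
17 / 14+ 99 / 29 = 4.63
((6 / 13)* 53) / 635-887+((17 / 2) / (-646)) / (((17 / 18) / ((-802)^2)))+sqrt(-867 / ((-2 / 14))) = -26258383631 / 2666365+17* sqrt(21) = -9770.10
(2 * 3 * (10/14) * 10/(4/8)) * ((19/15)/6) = 380/21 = 18.10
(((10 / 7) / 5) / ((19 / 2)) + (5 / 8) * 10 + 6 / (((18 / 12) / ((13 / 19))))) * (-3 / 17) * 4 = -14391 / 2261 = -6.36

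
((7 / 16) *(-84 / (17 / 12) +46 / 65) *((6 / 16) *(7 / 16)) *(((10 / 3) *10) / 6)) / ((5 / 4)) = -1586081 / 84864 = -18.69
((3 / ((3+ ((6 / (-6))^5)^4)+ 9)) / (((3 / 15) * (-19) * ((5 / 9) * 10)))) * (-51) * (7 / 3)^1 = 3213 / 2470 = 1.30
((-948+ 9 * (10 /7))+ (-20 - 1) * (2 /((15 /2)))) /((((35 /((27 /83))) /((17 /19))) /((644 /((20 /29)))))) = -10080393678 /1379875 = -7305.29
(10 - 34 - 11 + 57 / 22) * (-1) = 713 / 22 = 32.41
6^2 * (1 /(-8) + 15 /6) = 171 /2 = 85.50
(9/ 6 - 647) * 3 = -3873/ 2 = -1936.50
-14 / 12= -1.17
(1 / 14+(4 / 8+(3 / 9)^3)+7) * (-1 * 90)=-14380 / 21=-684.76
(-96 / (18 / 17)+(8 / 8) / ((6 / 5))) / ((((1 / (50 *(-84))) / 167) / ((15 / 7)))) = 135019500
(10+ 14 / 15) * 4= 656 / 15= 43.73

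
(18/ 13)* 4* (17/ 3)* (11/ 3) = 1496/ 13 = 115.08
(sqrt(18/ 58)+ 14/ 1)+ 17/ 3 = 3 * sqrt(29)/ 29+ 59/ 3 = 20.22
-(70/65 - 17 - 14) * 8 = 3112/13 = 239.38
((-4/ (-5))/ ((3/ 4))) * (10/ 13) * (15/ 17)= 160/ 221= 0.72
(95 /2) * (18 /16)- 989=-14969 /16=-935.56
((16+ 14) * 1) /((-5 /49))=-294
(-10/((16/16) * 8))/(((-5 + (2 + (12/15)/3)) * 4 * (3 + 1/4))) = 75/2132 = 0.04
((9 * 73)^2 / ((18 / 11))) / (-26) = -527571 / 52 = -10145.60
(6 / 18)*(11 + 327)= 338 / 3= 112.67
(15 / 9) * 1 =5 / 3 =1.67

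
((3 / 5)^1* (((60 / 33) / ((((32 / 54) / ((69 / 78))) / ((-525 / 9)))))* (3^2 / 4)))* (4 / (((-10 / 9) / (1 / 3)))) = 586845 / 2288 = 256.49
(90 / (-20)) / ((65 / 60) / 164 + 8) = -8856 / 15757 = -0.56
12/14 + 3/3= 13/7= 1.86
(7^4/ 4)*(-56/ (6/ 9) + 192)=64827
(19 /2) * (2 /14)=19 /14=1.36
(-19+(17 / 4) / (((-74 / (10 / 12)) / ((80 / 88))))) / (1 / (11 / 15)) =-13.97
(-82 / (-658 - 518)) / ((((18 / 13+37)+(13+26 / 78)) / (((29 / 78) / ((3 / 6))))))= 1189 / 1185996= 0.00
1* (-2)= -2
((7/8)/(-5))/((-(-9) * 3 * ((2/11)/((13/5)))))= -1001/10800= -0.09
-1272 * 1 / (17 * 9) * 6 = -848 / 17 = -49.88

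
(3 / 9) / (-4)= -1 / 12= -0.08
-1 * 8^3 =-512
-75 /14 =-5.36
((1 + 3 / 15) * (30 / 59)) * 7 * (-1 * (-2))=504 / 59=8.54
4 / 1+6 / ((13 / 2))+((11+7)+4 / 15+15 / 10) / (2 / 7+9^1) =7.05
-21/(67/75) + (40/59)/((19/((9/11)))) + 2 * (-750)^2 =929429727795/826177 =1124976.52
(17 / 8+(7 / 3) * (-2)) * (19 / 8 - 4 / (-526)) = -101931 / 16832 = -6.06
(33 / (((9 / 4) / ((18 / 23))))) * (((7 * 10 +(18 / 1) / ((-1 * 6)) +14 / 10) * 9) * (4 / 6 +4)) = 3792096 / 115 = 32974.75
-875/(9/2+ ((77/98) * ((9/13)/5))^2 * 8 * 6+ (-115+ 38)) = 362293750/29783401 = 12.16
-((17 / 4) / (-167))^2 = -289 / 446224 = -0.00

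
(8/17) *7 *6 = 336/17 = 19.76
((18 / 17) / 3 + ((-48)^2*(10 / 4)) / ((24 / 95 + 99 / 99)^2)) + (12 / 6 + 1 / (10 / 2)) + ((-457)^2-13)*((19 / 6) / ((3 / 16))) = 249989902201 / 70805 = 3530681.48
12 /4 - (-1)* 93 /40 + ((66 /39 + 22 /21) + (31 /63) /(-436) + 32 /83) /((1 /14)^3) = 363213975407 /42339960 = 8578.51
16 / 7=2.29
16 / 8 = 2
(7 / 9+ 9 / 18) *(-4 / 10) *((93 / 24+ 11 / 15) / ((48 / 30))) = -12719 / 8640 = -1.47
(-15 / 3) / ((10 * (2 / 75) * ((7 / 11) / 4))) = -825 / 7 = -117.86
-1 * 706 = -706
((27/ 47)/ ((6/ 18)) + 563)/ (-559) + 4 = 78550/ 26273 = 2.99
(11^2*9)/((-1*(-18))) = 121/2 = 60.50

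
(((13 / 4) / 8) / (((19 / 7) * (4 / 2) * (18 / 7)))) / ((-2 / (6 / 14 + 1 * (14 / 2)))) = -1183 / 10944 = -0.11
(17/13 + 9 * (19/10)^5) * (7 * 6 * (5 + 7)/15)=6119475243/812500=7531.66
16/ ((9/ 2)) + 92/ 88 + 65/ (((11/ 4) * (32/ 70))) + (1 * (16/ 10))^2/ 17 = 863779/ 15300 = 56.46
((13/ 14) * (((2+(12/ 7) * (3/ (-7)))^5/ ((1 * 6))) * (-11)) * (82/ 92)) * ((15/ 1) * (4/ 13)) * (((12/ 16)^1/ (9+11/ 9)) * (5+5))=-17430858586350/ 1046005847047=-16.66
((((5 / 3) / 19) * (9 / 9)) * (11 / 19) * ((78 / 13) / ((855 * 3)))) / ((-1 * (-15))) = 22 / 2777895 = 0.00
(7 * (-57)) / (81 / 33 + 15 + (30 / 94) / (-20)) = -275044 / 12021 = -22.88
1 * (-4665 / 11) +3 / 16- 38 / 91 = -6795925 / 16016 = -424.32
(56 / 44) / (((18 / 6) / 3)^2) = 14 / 11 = 1.27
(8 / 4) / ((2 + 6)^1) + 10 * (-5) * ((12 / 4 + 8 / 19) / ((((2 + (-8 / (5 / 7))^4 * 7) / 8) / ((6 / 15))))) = 49308143 / 201232572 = 0.25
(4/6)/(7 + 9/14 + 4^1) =28/489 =0.06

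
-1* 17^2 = -289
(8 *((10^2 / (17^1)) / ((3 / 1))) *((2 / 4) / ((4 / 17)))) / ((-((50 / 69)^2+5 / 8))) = -253920 / 8761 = -28.98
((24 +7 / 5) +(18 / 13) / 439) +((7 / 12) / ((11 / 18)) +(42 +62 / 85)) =737303869 / 10672090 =69.09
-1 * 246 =-246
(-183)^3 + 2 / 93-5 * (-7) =-6128451.98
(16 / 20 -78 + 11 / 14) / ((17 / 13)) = -69537 / 1190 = -58.43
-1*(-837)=837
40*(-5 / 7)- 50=-550 / 7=-78.57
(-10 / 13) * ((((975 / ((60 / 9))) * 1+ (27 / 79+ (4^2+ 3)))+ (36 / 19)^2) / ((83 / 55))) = -5307385325 / 61544002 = -86.24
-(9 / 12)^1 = -3 / 4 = -0.75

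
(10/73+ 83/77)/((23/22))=13658/11753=1.16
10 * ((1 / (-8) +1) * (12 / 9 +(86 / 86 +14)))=1715 / 12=142.92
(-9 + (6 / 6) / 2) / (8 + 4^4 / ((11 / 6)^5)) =-2737867 / 6558128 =-0.42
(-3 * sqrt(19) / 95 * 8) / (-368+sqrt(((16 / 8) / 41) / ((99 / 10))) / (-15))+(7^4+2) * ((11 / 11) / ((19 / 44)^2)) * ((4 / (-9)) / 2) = -1033824 / 361 - 108 * sqrt(42845) / 587476929505+80660448 * sqrt(19) / 117495385901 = -2863.78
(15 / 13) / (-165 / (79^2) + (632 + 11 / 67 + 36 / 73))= 457870965 / 251041541296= 0.00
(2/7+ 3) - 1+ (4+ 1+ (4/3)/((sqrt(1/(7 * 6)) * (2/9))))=51/7+ 6 * sqrt(42)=46.17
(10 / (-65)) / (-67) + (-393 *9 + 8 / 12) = -9240433 / 2613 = -3536.33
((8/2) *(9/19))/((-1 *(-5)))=36/95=0.38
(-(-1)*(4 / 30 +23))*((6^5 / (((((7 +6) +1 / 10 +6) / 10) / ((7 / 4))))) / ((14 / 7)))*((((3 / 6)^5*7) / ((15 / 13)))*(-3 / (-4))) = 17904159 / 1528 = 11717.38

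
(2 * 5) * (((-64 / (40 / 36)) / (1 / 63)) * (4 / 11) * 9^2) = -11757312 / 11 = -1068846.55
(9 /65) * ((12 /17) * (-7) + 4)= -144 /1105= -0.13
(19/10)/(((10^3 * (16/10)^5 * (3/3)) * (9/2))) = 95/2359296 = 0.00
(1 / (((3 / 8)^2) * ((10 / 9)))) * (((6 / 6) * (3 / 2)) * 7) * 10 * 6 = 4032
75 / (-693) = -25 / 231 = -0.11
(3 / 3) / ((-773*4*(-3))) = 1 / 9276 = 0.00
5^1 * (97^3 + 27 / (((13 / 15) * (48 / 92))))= 237310505 / 52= 4563663.56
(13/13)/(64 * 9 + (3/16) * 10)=8/4623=0.00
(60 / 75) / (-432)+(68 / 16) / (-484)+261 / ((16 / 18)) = 76739051 / 261360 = 293.61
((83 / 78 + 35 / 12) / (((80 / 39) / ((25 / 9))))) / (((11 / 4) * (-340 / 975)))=-67275 / 11968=-5.62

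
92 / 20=23 / 5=4.60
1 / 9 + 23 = 23.11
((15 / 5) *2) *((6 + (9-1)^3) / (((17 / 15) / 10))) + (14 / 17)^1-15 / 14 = 6526741 / 238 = 27423.28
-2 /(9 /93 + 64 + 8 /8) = -31 /1009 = -0.03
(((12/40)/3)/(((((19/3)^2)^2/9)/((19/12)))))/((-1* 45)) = -27/1371800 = -0.00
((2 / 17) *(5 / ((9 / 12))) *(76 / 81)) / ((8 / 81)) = 380 / 51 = 7.45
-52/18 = -26/9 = -2.89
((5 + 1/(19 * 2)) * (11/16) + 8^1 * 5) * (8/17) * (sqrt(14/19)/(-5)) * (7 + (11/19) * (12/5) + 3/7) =-38733186 * sqrt(266)/20405525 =-30.96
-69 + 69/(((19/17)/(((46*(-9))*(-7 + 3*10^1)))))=-11170617/19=-587927.21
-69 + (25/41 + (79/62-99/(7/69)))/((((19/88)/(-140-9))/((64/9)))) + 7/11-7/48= 1279811333665819/267764112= 4779622.35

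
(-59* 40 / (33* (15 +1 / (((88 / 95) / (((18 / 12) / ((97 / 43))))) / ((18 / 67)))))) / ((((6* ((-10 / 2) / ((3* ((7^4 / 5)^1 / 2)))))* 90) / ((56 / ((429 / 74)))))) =30521118312832 / 2516109935625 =12.13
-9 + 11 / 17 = -142 / 17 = -8.35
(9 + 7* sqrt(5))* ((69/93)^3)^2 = 4.11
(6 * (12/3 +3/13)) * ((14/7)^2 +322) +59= 108347/13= 8334.38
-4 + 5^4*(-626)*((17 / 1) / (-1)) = 6651246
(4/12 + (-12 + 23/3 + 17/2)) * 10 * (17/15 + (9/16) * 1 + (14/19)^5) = 3410550159/39617584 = 86.09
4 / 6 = 2 / 3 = 0.67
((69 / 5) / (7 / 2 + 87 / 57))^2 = 6874884 / 912025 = 7.54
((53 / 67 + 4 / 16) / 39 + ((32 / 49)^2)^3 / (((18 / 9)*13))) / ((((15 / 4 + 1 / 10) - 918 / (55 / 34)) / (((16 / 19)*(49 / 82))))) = -629693290207960 / 23766279503742607741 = -0.00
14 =14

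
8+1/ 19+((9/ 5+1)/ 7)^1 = 803/ 95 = 8.45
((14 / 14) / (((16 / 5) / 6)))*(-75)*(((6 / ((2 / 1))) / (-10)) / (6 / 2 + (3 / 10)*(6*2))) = 1125 / 176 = 6.39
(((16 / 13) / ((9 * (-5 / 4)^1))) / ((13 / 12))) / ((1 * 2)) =-128 / 2535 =-0.05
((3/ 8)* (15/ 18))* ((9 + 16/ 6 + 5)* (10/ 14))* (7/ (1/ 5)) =3125/ 24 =130.21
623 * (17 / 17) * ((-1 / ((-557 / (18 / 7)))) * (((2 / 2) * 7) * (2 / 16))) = 5607 / 2228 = 2.52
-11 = -11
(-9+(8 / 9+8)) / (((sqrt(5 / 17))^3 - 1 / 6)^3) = 1156939573680*sqrt(85) / 70444997+10666681391928 / 70444997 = 302833.96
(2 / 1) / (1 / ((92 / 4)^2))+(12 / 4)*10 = 1088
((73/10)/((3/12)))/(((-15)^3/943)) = -137678/16875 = -8.16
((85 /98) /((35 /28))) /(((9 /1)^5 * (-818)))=-17 /1183401009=-0.00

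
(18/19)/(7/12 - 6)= -216/1235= -0.17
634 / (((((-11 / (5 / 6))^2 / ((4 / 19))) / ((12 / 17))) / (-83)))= -5262200 / 117249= -44.88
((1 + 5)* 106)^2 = 404496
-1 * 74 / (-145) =74 / 145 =0.51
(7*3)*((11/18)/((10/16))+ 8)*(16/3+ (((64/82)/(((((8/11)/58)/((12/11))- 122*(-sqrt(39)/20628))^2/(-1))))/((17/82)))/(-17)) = 740181736363102660582592/17556175512513550125- 7294735775357792907264*sqrt(39)/1950686168057061125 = 18807.13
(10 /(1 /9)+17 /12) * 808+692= 223670 /3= 74556.67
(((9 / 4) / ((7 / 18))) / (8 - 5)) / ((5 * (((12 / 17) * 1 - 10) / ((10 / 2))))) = -459 / 2212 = -0.21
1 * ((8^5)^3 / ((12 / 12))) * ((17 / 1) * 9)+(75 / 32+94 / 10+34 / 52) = 11197074573549921467 / 2080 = 5383208929591308.40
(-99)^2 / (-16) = -9801 / 16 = -612.56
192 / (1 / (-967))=-185664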